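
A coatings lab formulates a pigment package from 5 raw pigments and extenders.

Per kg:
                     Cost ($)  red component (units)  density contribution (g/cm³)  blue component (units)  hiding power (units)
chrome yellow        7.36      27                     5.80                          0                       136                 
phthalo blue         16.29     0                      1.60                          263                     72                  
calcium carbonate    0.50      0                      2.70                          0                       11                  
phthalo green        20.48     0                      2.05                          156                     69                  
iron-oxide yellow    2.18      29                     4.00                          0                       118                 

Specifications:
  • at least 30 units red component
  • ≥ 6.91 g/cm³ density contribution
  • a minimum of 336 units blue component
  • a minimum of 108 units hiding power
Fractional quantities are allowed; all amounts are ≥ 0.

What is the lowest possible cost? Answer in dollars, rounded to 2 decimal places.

Let x1 = kg of chrome yellow, x2 = kg of phthalo blue, x3 = kg of calcium carbonate, x4 = kg of phthalo green, x5 = kg of iron-oxide yellow.
Minimize 7.36x1 + 16.29x2 + 0.5x3 + 20.48x4 + 2.18x5 with:
  27x1 + 29x5 ≥ 30   (red component)
  5.8x1 + 1.6x2 + 2.7x3 + 2.05x4 + 4x5 ≥ 6.91   (density contribution)
  263x2 + 156x4 ≥ 336   (blue component)
  136x1 + 72x2 + 11x3 + 69x4 + 118x5 ≥ 108   (hiding power)
  x1, x2, x3, x4, x5 ≥ 0.
The cheapest feasible vertex uses only phthalo blue, calcium carbonate, iron-oxide yellow; chrome yellow, phthalo green are not used. Binding constraints: red component, density contribution, blue component.
Optimal quantities: phthalo blue = 1.2776 kg, calcium carbonate = 0.26962 kg, iron-oxide yellow = 1.0345 kg.
Total cost: 16.29·1.2776 + 0.5·0.26962 + 2.18·1.0345 = 23.2021.

$23.20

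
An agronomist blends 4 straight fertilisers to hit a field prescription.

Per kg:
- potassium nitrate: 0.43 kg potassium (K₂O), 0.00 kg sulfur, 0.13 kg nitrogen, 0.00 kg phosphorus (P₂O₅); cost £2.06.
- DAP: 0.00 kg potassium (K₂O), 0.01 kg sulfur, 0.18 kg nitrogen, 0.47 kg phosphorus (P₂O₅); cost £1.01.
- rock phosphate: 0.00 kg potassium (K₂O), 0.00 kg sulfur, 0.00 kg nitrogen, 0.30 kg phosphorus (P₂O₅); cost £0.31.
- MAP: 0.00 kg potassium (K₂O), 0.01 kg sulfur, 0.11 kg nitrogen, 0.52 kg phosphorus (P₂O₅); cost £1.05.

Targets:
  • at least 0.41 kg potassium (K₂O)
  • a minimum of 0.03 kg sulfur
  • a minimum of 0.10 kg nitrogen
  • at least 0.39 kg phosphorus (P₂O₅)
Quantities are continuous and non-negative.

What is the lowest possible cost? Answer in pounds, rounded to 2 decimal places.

Set it up as a linear program. Let x1 = kg of potassium nitrate, x2 = kg of DAP, x3 = kg of rock phosphate, x4 = kg of MAP.
Minimise 2.06x1 + 1.01x2 + 0.31x3 + 1.05x4 subject to:
  0.43x1 ≥ 0.41   (potassium (K₂O))
  0.01x2 + 0.01x4 ≥ 0.03   (sulfur)
  0.13x1 + 0.18x2 + 0.11x4 ≥ 0.1   (nitrogen)
  0.47x2 + 0.3x3 + 0.52x4 ≥ 0.39   (phosphorus (P₂O₅))
  x1, x2, x3, x4 ≥ 0.
The cheapest feasible vertex uses only potassium nitrate, DAP; rock phosphate, MAP are not used. The potassium (K₂O) and sulfur requirements are met with equality.
That vertex is x1 = 0.9535, x2 = 3.
Hence cost = 2.06·0.9535 + 1.01·3 = £4.9942.

£4.99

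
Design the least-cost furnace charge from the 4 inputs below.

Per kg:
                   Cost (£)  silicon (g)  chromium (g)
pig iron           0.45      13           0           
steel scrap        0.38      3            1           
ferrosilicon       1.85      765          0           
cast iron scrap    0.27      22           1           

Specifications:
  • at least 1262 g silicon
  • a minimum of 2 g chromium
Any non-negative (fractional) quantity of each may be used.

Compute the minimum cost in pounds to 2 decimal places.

Set it up as a linear program. Let x1 = kg of pig iron, x2 = kg of steel scrap, x3 = kg of ferrosilicon, x4 = kg of cast iron scrap.
Minimise 0.45x1 + 0.38x2 + 1.85x3 + 0.27x4 subject to:
  13x1 + 3x2 + 765x3 + 22x4 ≥ 1262   (silicon)
  1x2 + 1x4 ≥ 2   (chromium)
  x1, x2, x3, x4 ≥ 0.
At the optimum only ferrosilicon, cast iron scrap are positive (pig iron, steel scrap = 0). The silicon and chromium requirements are met with equality.
Solving gives x3 = 1.592, x4 = 2.
Hence cost = 1.85·1.592 + 0.27·2 = £3.4852.

£3.49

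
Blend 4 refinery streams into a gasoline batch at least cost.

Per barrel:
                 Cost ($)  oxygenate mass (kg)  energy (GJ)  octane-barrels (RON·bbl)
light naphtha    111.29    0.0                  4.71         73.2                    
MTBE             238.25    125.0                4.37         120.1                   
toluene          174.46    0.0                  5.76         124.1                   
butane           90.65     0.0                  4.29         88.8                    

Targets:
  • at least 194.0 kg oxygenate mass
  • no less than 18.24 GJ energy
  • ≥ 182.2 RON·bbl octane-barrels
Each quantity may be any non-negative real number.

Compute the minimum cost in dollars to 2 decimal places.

This is a linear program. Let x1 = barrels of light naphtha, x2 = barrels of MTBE, x3 = barrels of toluene, x4 = barrels of butane.
Minimise 111.29x1 + 238.25x2 + 174.46x3 + 90.65x4 with:
  125x2 ≥ 194   (oxygenate mass)
  4.71x1 + 4.37x2 + 5.76x3 + 4.29x4 ≥ 18.24   (energy)
  73.2x1 + 120.1x2 + 124.1x3 + 88.8x4 ≥ 182.2   (octane-barrels)
  x1, x2, x3, x4 ≥ 0.
The cheapest feasible vertex uses only MTBE, butane; light naphtha, toluene are not used. The oxygenate mass and energy requirements are met with equality.
That vertex is x2 = 1.552, x4 = 2.6708.
Hence cost = 238.25·1.552 + 90.65·2.6708 = $611.8720.

$611.87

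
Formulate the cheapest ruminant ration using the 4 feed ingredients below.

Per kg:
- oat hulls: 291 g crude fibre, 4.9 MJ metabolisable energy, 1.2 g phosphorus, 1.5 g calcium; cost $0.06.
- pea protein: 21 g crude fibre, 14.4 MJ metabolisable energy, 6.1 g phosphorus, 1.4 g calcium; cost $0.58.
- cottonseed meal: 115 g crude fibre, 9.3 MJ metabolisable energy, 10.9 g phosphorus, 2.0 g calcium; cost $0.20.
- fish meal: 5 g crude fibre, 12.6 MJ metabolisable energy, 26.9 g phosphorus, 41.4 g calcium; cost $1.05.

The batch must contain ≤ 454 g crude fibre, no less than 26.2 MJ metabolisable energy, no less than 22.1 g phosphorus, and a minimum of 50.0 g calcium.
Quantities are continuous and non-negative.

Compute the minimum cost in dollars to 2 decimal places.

Let x1 = kg of oat hulls, x2 = kg of pea protein, x3 = kg of cottonseed meal, x4 = kg of fish meal.
Minimise 0.06x1 + 0.58x2 + 0.2x3 + 1.05x4 subject to:
  291x1 + 21x2 + 115x3 + 5x4 ≤ 454   (crude fibre)
  4.9x1 + 14.4x2 + 9.3x3 + 12.6x4 ≥ 26.2   (metabolisable energy)
  1.2x1 + 6.1x2 + 10.9x3 + 26.9x4 ≥ 22.1   (phosphorus)
  1.5x1 + 1.4x2 + 2x3 + 41.4x4 ≥ 50   (calcium)
  x1, x2, x3, x4 ≥ 0.
The minimum-cost mix takes nothing from pea protein — only oat hulls, cottonseed meal, fish meal. Binding constraints: crude fibre, metabolisable energy, calcium.
Optimal quantities: oat hulls = 1.305 kg, cottonseed meal = 0.5965 kg, fish meal = 1.132 kg.
Hence cost = 0.06·1.305 + 0.2·0.5965 + 1.05·1.132 = $1.3862.

$1.39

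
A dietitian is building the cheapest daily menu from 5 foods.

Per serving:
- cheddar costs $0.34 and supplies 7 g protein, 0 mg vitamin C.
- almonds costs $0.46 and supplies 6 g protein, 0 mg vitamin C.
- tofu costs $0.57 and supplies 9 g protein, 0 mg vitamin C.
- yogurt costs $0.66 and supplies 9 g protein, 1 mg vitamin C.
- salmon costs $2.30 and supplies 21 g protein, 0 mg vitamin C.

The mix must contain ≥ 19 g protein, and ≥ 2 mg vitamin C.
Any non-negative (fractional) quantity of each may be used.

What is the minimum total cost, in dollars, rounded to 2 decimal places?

$1.37

Let x1 = servings of cheddar, x2 = servings of almonds, x3 = servings of tofu, x4 = servings of yogurt, x5 = servings of salmon.
min 0.34x1 + 0.46x2 + 0.57x3 + 0.66x4 + 2.3x5 subject to:
  7x1 + 6x2 + 9x3 + 9x4 + 21x5 ≥ 19   (protein)
  1x4 ≥ 2   (vitamin C)
  x1, x2, x3, x4, x5 ≥ 0.
The cheapest feasible vertex uses only cheddar, yogurt; almonds, tofu, salmon are not used. Binding constraints: protein and vitamin C.
Optimal quantities: cheddar = 0.1429 servings, yogurt = 2 servings.
Objective = 0.34·0.1429 + 0.66·2 = 1.3686.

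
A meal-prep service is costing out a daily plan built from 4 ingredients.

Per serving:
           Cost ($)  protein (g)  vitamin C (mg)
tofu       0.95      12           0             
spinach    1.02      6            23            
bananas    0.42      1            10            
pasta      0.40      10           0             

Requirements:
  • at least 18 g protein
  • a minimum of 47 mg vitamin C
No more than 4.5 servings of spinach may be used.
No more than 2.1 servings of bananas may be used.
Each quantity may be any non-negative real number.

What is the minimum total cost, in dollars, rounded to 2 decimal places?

$2.31

Set it up as a linear program. Let x1 = servings of tofu, x2 = servings of spinach, x3 = servings of bananas, x4 = servings of pasta.
Minimize 0.95x1 + 1.02x2 + 0.42x3 + 0.4x4 subject to:
  12x1 + 6x2 + 1x3 + 10x4 ≥ 18   (protein)
  23x2 + 10x3 ≥ 47   (vitamin C)
  x2 ≤ 4.5
  x3 ≤ 2.1
  x1, x2, x3, x4 ≥ 0.
At the optimum only spinach, pasta are positive (tofu, bananas = 0). Binding constraints: protein and vitamin C.
So spinach = 2.043 servings, pasta = 0.5739 servings.
Total cost: 1.02·2.043 + 0.4·0.5739 = 2.3134.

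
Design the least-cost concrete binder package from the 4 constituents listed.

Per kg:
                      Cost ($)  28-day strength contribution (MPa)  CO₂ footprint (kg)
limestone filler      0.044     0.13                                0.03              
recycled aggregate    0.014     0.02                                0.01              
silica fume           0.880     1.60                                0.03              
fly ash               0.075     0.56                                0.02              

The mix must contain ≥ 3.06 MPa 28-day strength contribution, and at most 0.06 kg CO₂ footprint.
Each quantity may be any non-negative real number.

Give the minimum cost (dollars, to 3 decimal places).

$1.619

This is a linear program. Let x1 = kg of limestone filler, x2 = kg of recycled aggregate, x3 = kg of silica fume, x4 = kg of fly ash.
Minimize 0.044x1 + 0.014x2 + 0.88x3 + 0.075x4 with:
  0.13x1 + 0.02x2 + 1.6x3 + 0.56x4 ≥ 3.06   (28-day strength contribution)
  0.03x1 + 0.01x2 + 0.03x3 + 0.02x4 ≤ 0.06   (CO₂ footprint)
  x1, x2, x3, x4 ≥ 0.
The cheapest feasible vertex uses only silica fume, fly ash; limestone filler, recycled aggregate are not used. The 28-day strength contribution and CO₂ footprint requirements are met with equality.
So silica fume = 1.816 kg, fly ash = 0.2763 kg.
Total cost: 0.88·1.816 + 0.075·0.2763 = 1.61880.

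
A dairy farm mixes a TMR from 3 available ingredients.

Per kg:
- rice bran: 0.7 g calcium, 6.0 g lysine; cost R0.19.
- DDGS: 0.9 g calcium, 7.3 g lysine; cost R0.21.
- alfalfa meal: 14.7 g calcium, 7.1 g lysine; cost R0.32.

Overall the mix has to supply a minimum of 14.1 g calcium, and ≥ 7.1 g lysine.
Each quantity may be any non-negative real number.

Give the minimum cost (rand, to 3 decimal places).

Let x1 = kg of rice bran, x2 = kg of DDGS, x3 = kg of alfalfa meal.
Minimise 0.19x1 + 0.21x2 + 0.32x3 with:
  0.7x1 + 0.9x2 + 14.7x3 ≥ 14.1   (calcium)
  6x1 + 7.3x2 + 7.1x3 ≥ 7.1   (lysine)
  x1, x2, x3 ≥ 0.
The cheapest feasible vertex uses only DDGS, alfalfa meal; rice bran is not used. There the calcium and lysine constraints are tight.
Optimal quantities: DDGS = 0.04221 kg, alfalfa meal = 0.9566 kg.
Total cost: 0.21·0.04221 + 0.32·0.9566 = 0.31498.

R0.315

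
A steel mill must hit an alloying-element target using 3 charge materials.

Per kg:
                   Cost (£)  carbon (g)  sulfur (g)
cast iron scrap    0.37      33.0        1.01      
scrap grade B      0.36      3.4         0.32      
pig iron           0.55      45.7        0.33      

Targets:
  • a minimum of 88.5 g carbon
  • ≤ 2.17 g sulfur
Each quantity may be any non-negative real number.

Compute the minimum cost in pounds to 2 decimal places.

Let x1 = kg of cast iron scrap, x2 = kg of scrap grade B, x3 = kg of pig iron.
Minimise 0.37x1 + 0.36x2 + 0.55x3 s.t.:
  33x1 + 3.4x2 + 45.7x3 ≥ 88.5   (carbon)
  1.01x1 + 0.32x2 + 0.33x3 ≤ 2.17   (sulfur)
  x1, x2, x3 ≥ 0.
The minimum-cost mix takes nothing from scrap grade B — only cast iron scrap, pig iron. There the carbon and sulfur constraints are tight.
Optimal quantities: cast iron scrap = 1.984 kg, pig iron = 0.504 kg.
Total cost: 0.37·1.984 + 0.55·0.504 = 1.0113.

£1.01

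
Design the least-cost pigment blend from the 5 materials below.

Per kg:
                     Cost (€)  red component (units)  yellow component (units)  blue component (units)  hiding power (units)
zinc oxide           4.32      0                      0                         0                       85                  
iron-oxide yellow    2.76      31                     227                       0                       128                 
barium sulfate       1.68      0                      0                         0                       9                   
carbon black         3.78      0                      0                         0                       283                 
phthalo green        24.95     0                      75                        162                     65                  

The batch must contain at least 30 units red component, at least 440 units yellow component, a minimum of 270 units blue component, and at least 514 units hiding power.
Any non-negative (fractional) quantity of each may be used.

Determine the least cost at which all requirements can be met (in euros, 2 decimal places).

€48.46

Set it up as a linear program. Let x1 = kg of zinc oxide, x2 = kg of iron-oxide yellow, x3 = kg of barium sulfate, x4 = kg of carbon black, x5 = kg of phthalo green.
Minimize 4.32x1 + 2.76x2 + 1.68x3 + 3.78x4 + 24.95x5 subject to:
  31x2 ≥ 30   (red component)
  227x2 + 75x5 ≥ 440   (yellow component)
  162x5 ≥ 270   (blue component)
  85x1 + 128x2 + 9x3 + 283x4 + 65x5 ≥ 514   (hiding power)
  x1, x2, x3, x4, x5 ≥ 0.
At the optimum only iron-oxide yellow, carbon black, phthalo green are positive (zinc oxide, barium sulfate = 0). Binding constraints: yellow component, blue component, hiding power.
That vertex is x2 = 1.3877, x4 = 0.80581, x5 = 1.6667.
Total cost: 2.76·1.3877 + 3.78·0.80581 + 24.95·1.6667 = 48.4602.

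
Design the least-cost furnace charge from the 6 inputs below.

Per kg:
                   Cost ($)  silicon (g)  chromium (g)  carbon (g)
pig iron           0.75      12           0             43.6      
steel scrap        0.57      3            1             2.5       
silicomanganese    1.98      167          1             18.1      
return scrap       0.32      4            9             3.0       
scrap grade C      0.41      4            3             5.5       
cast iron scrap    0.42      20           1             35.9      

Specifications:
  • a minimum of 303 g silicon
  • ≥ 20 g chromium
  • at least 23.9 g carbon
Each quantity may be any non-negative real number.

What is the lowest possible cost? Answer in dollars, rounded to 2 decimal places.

$4.14

This is a linear program. Let x1 = kg of pig iron, x2 = kg of steel scrap, x3 = kg of silicomanganese, x4 = kg of return scrap, x5 = kg of scrap grade C, x6 = kg of cast iron scrap.
Minimize 0.75x1 + 0.57x2 + 1.98x3 + 0.32x4 + 0.41x5 + 0.42x6 with:
  12x1 + 3x2 + 167x3 + 4x4 + 4x5 + 20x6 ≥ 303   (silicon)
  1x2 + 1x3 + 9x4 + 3x5 + 1x6 ≥ 20   (chromium)
  43.6x1 + 2.5x2 + 18.1x3 + 3x4 + 5.5x5 + 35.9x6 ≥ 23.9   (carbon)
  x1, x2, x3, x4, x5, x6 ≥ 0.
The cheapest feasible vertex uses only silicomanganese, return scrap; pig iron, steel scrap, scrap grade C, cast iron scrap are not used. The silicon and chromium requirements are met with equality.
Optimal quantities: silicomanganese = 1.7658 kg, return scrap = 2.026 kg.
Cost = 1.98·1.7658 + 0.32·2.026 = 4.1446.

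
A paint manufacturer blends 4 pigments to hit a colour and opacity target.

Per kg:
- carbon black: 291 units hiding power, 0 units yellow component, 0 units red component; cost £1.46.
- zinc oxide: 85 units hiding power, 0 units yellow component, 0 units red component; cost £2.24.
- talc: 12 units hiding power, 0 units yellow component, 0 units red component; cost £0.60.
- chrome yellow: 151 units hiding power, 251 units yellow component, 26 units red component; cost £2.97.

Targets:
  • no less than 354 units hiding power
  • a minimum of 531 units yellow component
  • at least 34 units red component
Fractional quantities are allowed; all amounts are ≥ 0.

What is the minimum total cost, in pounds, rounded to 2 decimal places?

Treat it as an LP. Let x1 = kg of carbon black, x2 = kg of zinc oxide, x3 = kg of talc, x4 = kg of chrome yellow.
min 1.46x1 + 2.24x2 + 0.6x3 + 2.97x4 s.t.:
  291x1 + 85x2 + 12x3 + 151x4 ≥ 354   (hiding power)
  251x4 ≥ 531   (yellow component)
  26x4 ≥ 34   (red component)
  x1, x2, x3, x4 ≥ 0.
The minimum-cost mix takes nothing from zinc oxide, talc — only carbon black, chrome yellow. The hiding power and yellow component requirements are met with equality.
Optimal quantities: carbon black = 0.1187 kg, chrome yellow = 2.116 kg.
Cost = 1.46·0.1187 + 2.97·2.116 = 6.4578.

£6.46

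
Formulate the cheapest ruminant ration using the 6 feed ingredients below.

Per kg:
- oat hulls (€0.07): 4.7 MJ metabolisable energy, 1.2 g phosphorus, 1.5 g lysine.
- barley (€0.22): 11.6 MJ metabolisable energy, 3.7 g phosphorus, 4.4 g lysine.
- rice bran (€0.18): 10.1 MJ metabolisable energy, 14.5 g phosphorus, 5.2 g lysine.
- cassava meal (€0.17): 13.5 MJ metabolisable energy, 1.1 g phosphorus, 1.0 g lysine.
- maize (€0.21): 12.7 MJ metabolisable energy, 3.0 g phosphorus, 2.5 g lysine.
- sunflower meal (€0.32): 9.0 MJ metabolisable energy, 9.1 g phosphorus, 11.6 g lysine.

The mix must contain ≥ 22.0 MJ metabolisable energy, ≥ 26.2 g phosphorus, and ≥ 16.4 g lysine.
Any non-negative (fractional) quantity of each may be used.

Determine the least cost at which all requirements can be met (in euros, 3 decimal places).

Let x1 = kg of oat hulls, x2 = kg of barley, x3 = kg of rice bran, x4 = kg of cassava meal, x5 = kg of maize, x6 = kg of sunflower meal.
Minimise 0.07x1 + 0.22x2 + 0.18x3 + 0.17x4 + 0.21x5 + 0.32x6 s.t.:
  4.7x1 + 11.6x2 + 10.1x3 + 13.5x4 + 12.7x5 + 9x6 ≥ 22   (metabolisable energy)
  1.2x1 + 3.7x2 + 14.5x3 + 1.1x4 + 3x5 + 9.1x6 ≥ 26.2   (phosphorus)
  1.5x1 + 4.4x2 + 5.2x3 + 1x4 + 2.5x5 + 11.6x6 ≥ 16.4   (lysine)
  x1, x2, x3, x4, x5, x6 ≥ 0.
The cheapest feasible vertex uses only rice bran, sunflower meal; oat hulls, barley, cassava meal, maize are not used. There the metabolisable energy and lysine constraints are tight.
That vertex is x3 = 1.529, x6 = 0.7283.
Cost = 0.18·1.529 + 0.32·0.7283 = 0.50828.

€0.508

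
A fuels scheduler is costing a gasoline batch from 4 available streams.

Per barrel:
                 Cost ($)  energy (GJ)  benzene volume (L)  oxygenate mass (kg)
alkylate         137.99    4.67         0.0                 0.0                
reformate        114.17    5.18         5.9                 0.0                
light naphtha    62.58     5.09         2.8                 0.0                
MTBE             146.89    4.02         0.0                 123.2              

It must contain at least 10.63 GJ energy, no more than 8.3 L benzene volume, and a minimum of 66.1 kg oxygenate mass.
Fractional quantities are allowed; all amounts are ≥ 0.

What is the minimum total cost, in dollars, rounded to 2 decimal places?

$182.99

This is a linear program. Let x1 = barrels of alkylate, x2 = barrels of reformate, x3 = barrels of light naphtha, x4 = barrels of MTBE.
min 137.99x1 + 114.17x2 + 62.58x3 + 146.89x4 s.t.:
  4.67x1 + 5.18x2 + 5.09x3 + 4.02x4 ≥ 10.63   (energy)
  5.9x2 + 2.8x3 ≤ 8.3   (benzene volume)
  123.2x4 ≥ 66.1   (oxygenate mass)
  x1, x2, x3, x4 ≥ 0.
At the optimum only light naphtha, MTBE are positive (alkylate, reformate = 0). The energy and oxygenate mass requirements are met with equality.
That vertex is x3 = 1.6647, x4 = 0.53653.
Hence cost = 62.58·1.6647 + 146.89·0.53653 = $182.9878.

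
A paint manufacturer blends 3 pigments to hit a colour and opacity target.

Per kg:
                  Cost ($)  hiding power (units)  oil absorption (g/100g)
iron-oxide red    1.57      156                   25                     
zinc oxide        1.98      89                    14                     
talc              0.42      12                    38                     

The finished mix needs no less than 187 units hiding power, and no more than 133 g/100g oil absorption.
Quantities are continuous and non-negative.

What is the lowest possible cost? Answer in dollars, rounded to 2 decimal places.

Let x1 = kg of iron-oxide red, x2 = kg of zinc oxide, x3 = kg of talc.
Minimize 1.57x1 + 1.98x2 + 0.42x3 with:
  156x1 + 89x2 + 12x3 ≥ 187   (hiding power)
  25x1 + 14x2 + 38x3 ≤ 133   (oil absorption)
  x1, x2, x3 ≥ 0.
The cheapest feasible vertex uses only iron-oxide red; zinc oxide, talc are not used. Binding constraint: hiding power.
So iron-oxide red = 1.199 kg.
Hence cost = 1.57·1.199 = $1.8824.

$1.88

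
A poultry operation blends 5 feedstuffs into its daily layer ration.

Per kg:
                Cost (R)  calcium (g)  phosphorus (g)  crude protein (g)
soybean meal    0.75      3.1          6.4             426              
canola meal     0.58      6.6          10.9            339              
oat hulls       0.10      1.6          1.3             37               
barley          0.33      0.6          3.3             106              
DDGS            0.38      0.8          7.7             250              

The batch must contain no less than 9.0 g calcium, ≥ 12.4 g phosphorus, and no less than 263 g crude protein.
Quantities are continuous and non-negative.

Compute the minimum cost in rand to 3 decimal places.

R0.716

Treat it as an LP. Let x1 = kg of soybean meal, x2 = kg of canola meal, x3 = kg of oat hulls, x4 = kg of barley, x5 = kg of DDGS.
min 0.75x1 + 0.58x2 + 0.1x3 + 0.33x4 + 0.38x5 subject to:
  3.1x1 + 6.6x2 + 1.6x3 + 0.6x4 + 0.8x5 ≥ 9   (calcium)
  6.4x1 + 10.9x2 + 1.3x3 + 3.3x4 + 7.7x5 ≥ 12.4   (phosphorus)
  426x1 + 339x2 + 37x3 + 106x4 + 250x5 ≥ 263   (crude protein)
  x1, x2, x3, x4, x5 ≥ 0.
The minimum-cost mix takes nothing from soybean meal, barley, DDGS — only canola meal, oat hulls. Binding constraints: calcium and phosphorus.
Optimal quantities: canola meal = 0.9187 kg, oat hulls = 1.835 kg.
Objective = 0.58·0.9187 + 0.1·1.835 = 0.71635.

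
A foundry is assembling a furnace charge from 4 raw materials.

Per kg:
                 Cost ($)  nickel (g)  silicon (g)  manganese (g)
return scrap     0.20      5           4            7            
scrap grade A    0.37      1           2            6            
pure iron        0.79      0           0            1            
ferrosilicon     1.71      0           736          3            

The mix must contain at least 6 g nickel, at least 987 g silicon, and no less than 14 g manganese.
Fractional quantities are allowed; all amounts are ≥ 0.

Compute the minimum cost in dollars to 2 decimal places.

Set it up as a linear program. Let x1 = kg of return scrap, x2 = kg of scrap grade A, x3 = kg of pure iron, x4 = kg of ferrosilicon.
Minimize 0.2x1 + 0.37x2 + 0.79x3 + 1.71x4 subject to:
  5x1 + 1x2 ≥ 6   (nickel)
  4x1 + 2x2 + 736x4 ≥ 987   (silicon)
  7x1 + 6x2 + 1x3 + 3x4 ≥ 14   (manganese)
  x1, x2, x3, x4 ≥ 0.
The minimum-cost mix takes nothing from scrap grade A, pure iron — only return scrap, ferrosilicon. The silicon and manganese requirements are met with equality.
That vertex is x1 = 1.429, x4 = 1.333.
Objective = 0.2·1.429 + 1.71·1.333 = 2.5652.

$2.57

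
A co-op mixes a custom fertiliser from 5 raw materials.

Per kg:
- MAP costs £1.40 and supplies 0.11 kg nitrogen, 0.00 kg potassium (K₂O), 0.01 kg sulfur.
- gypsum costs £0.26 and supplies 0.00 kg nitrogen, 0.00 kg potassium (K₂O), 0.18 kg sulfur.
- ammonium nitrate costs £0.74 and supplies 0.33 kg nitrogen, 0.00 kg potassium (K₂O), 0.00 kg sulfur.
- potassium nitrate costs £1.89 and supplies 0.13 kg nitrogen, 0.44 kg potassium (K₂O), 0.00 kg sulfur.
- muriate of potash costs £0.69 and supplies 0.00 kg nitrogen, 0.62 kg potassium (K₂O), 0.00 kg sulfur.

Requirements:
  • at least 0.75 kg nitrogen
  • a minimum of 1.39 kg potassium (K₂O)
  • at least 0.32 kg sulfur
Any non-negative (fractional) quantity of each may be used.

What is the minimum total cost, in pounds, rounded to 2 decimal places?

£3.69

This is a linear program. Let x1 = kg of MAP, x2 = kg of gypsum, x3 = kg of ammonium nitrate, x4 = kg of potassium nitrate, x5 = kg of muriate of potash.
Minimise 1.4x1 + 0.26x2 + 0.74x3 + 1.89x4 + 0.69x5 with:
  0.11x1 + 0.33x3 + 0.13x4 ≥ 0.75   (nitrogen)
  0.44x4 + 0.62x5 ≥ 1.39   (potassium (K₂O))
  0.01x1 + 0.18x2 ≥ 0.32   (sulfur)
  x1, x2, x3, x4, x5 ≥ 0.
The cheapest feasible vertex uses only gypsum, ammonium nitrate, muriate of potash; MAP, potassium nitrate are not used. There the nitrogen, potassium (K₂O), sulfur constraints are tight.
Solving gives x2 = 1.778, x3 = 2.273, x5 = 2.242.
Cost = 0.26·1.778 + 0.74·2.273 + 0.69·2.242 = 3.6913.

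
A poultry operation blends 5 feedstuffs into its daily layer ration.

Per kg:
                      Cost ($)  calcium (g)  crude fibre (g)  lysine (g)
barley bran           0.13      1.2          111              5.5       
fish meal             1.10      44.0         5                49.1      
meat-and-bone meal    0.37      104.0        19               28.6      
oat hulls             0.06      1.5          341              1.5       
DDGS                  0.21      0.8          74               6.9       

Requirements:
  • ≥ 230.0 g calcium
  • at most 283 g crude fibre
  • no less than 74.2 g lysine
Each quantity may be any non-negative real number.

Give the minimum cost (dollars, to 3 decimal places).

$0.960

This is a linear program. Let x1 = kg of barley bran, x2 = kg of fish meal, x3 = kg of meat-and-bone meal, x4 = kg of oat hulls, x5 = kg of DDGS.
Minimize 0.13x1 + 1.1x2 + 0.37x3 + 0.06x4 + 0.21x5 with:
  1.2x1 + 44x2 + 104x3 + 1.5x4 + 0.8x5 ≥ 230   (calcium)
  111x1 + 5x2 + 19x3 + 341x4 + 74x5 ≤ 283   (crude fibre)
  5.5x1 + 49.1x2 + 28.6x3 + 1.5x4 + 6.9x5 ≥ 74.2   (lysine)
  x1, x2, x3, x4, x5 ≥ 0.
The optimal basis is {meat-and-bone meal}; barley bran, fish meal, oat hulls, DDGS drop out. The lysine requirement is met with equality.
So meat-and-bone meal = 2.594 kg.
Cost = 0.37·2.594 = 0.95978.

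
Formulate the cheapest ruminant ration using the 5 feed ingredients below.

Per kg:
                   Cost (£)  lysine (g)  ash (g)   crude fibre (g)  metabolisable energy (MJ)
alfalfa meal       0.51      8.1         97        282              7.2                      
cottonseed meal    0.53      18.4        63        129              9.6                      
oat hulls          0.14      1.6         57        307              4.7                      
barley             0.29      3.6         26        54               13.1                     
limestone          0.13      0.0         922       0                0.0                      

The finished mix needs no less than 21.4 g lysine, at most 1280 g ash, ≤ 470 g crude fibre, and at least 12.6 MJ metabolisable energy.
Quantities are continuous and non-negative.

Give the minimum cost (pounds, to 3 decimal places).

£0.640

Let x1 = kg of alfalfa meal, x2 = kg of cottonseed meal, x3 = kg of oat hulls, x4 = kg of barley, x5 = kg of limestone.
Minimize 0.51x1 + 0.53x2 + 0.14x3 + 0.29x4 + 0.13x5 with:
  8.1x1 + 18.4x2 + 1.6x3 + 3.6x4 ≥ 21.4   (lysine)
  97x1 + 63x2 + 57x3 + 26x4 + 922x5 ≤ 1280   (ash)
  282x1 + 129x2 + 307x3 + 54x4 ≤ 470   (crude fibre)
  7.2x1 + 9.6x2 + 4.7x3 + 13.1x4 ≥ 12.6   (metabolisable energy)
  x1, x2, x3, x4, x5 ≥ 0.
The minimum-cost mix takes nothing from alfalfa meal, oat hulls, limestone — only cottonseed meal, barley. There the lysine and metabolisable energy constraints are tight.
So cottonseed meal = 1.138 kg, barley = 0.1279 kg.
Objective = 0.53·1.138 + 0.29·0.1279 = 0.64023.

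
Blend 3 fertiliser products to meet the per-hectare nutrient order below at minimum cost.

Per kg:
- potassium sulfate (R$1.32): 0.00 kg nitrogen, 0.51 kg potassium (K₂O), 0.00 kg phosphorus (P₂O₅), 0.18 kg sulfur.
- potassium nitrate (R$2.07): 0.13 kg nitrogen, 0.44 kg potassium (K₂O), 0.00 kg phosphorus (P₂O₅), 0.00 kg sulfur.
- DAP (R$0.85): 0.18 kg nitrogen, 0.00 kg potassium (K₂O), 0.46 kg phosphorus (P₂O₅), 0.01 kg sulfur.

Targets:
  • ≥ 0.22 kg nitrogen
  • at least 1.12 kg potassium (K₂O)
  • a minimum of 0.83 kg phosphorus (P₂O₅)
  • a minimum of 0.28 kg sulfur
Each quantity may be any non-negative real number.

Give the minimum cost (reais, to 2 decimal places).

R$4.43

Set it up as a linear program. Let x1 = kg of potassium sulfate, x2 = kg of potassium nitrate, x3 = kg of DAP.
min 1.32x1 + 2.07x2 + 0.85x3 subject to:
  0.13x2 + 0.18x3 ≥ 0.22   (nitrogen)
  0.51x1 + 0.44x2 ≥ 1.12   (potassium (K₂O))
  0.46x3 ≥ 0.83   (phosphorus (P₂O₅))
  0.18x1 + 0.01x3 ≥ 0.28   (sulfur)
  x1, x2, x3 ≥ 0.
At the optimum only potassium sulfate, DAP are positive (potassium nitrate = 0). The potassium (K₂O) and phosphorus (P₂O₅) requirements are met with equality.
So potassium sulfate = 2.196 kg, DAP = 1.804 kg.
Total cost: 1.32·2.196 + 0.85·1.804 = 4.4321.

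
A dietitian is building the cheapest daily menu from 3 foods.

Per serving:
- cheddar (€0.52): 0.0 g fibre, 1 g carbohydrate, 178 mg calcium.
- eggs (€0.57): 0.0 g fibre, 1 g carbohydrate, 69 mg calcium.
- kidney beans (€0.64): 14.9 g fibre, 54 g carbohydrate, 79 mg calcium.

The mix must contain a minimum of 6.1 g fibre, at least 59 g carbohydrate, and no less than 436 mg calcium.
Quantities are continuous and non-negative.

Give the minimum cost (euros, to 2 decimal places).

Let x1 = servings of cheddar, x2 = servings of eggs, x3 = servings of kidney beans.
Minimize 0.52x1 + 0.57x2 + 0.64x3 with:
  14.9x3 ≥ 6.1   (fibre)
  1x1 + 1x2 + 54x3 ≥ 59   (carbohydrate)
  178x1 + 69x2 + 79x3 ≥ 436   (calcium)
  x1, x2, x3 ≥ 0.
The minimum-cost mix takes nothing from eggs — only cheddar, kidney beans. The carbohydrate and calcium requirements are met with equality.
Solving gives x1 = 1.981, x3 = 1.056.
Cost = 0.52·1.981 + 0.64·1.056 = 1.7060.

€1.71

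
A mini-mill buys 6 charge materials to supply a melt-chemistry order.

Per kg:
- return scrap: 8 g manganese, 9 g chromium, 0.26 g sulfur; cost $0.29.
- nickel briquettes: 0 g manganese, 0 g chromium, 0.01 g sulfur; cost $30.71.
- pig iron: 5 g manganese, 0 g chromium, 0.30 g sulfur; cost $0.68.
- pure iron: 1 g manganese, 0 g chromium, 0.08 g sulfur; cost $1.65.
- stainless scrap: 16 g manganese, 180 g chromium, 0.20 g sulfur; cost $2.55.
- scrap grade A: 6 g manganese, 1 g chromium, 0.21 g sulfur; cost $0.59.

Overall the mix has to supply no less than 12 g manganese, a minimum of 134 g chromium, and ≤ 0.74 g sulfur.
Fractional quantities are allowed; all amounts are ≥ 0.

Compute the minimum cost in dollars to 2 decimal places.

$1.90

This is a linear program. Let x1 = kg of return scrap, x2 = kg of nickel briquettes, x3 = kg of pig iron, x4 = kg of pure iron, x5 = kg of stainless scrap, x6 = kg of scrap grade A.
Minimise 0.29x1 + 30.71x2 + 0.68x3 + 1.65x4 + 2.55x5 + 0.59x6 s.t.:
  8x1 + 5x3 + 1x4 + 16x5 + 6x6 ≥ 12   (manganese)
  9x1 + 180x5 + 1x6 ≥ 134   (chromium)
  0.26x1 + 0.01x2 + 0.3x3 + 0.08x4 + 0.2x5 + 0.21x6 ≤ 0.74   (sulfur)
  x1, x2, x3, x4, x5, x6 ≥ 0.
The optimal basis is {return scrap, stainless scrap}; nickel briquettes, pig iron, pure iron, scrap grade A drop out. There the manganese and chromium constraints are tight.
So return scrap = 0.01235 kg, stainless scrap = 0.7438 kg.
Total cost: 0.29·0.01235 + 2.55·0.7438 = 1.9003.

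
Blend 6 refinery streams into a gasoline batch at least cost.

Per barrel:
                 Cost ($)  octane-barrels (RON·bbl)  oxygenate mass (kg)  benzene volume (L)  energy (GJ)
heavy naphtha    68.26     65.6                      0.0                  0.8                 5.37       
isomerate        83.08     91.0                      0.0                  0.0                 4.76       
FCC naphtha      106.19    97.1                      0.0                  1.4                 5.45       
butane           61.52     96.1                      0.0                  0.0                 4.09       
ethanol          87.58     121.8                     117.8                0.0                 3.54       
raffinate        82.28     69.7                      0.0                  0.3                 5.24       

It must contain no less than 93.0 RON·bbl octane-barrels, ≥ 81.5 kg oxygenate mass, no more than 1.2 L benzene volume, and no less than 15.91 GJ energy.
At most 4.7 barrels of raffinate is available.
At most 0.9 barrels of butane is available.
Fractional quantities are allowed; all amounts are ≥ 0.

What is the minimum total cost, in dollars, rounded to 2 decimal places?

Let x1 = barrels of heavy naphtha, x2 = barrels of isomerate, x3 = barrels of FCC naphtha, x4 = barrels of butane, x5 = barrels of ethanol, x6 = barrels of raffinate.
min 68.26x1 + 83.08x2 + 106.19x3 + 61.52x4 + 87.58x5 + 82.28x6 s.t.:
  65.6x1 + 91x2 + 97.1x3 + 96.1x4 + 121.8x5 + 69.7x6 ≥ 93   (octane-barrels)
  117.8x5 ≥ 81.5   (oxygenate mass)
  0.8x1 + 1.4x3 + 0.3x6 ≤ 1.2   (benzene volume)
  5.37x1 + 4.76x2 + 5.45x3 + 4.09x4 + 3.54x5 + 5.24x6 ≥ 15.91   (energy)
  x6 ≤ 4.7
  x4 ≤ 0.9
  x1, x2, x3, x4, x5, x6 ≥ 0.
The minimum-cost mix takes nothing from FCC naphtha, raffinate — only heavy naphtha, isomerate, butane, ethanol. Binding constraints: oxygenate mass, benzene volume, energy, the butane cap.
So heavy naphtha = 1.5 barrels, isomerate = 0.3624 barrels, butane = 0.9 barrels, ethanol = 0.6919 barrels.
Total cost: 68.26·1.5 + 83.08·0.3624 + 61.52·0.9 + 87.58·0.6919 = 248.4628.

$248.46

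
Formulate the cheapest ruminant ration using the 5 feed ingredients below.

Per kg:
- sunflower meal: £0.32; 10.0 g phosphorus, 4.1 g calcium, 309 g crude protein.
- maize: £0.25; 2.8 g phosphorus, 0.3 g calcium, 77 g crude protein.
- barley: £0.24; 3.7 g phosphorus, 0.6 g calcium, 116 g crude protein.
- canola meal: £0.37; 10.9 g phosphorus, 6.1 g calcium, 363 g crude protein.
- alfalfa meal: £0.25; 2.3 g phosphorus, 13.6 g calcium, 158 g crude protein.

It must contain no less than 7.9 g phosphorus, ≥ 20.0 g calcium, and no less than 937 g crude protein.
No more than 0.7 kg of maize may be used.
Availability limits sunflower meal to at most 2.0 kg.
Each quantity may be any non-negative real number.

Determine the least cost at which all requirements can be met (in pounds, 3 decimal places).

£0.990

Let x1 = kg of sunflower meal, x2 = kg of maize, x3 = kg of barley, x4 = kg of canola meal, x5 = kg of alfalfa meal.
Minimise 0.32x1 + 0.25x2 + 0.24x3 + 0.37x4 + 0.25x5 with:
  10x1 + 2.8x2 + 3.7x3 + 10.9x4 + 2.3x5 ≥ 7.9   (phosphorus)
  4.1x1 + 0.3x2 + 0.6x3 + 6.1x4 + 13.6x5 ≥ 20   (calcium)
  309x1 + 77x2 + 116x3 + 363x4 + 158x5 ≥ 937   (crude protein)
  x2 ≤ 0.7
  x1 ≤ 2
  x1, x2, x3, x4, x5 ≥ 0.
The optimal basis is {canola meal, alfalfa meal}; sunflower meal, maize, barley drop out. There the calcium and crude protein constraints are tight.
So canola meal = 2.412 kg, alfalfa meal = 0.3887 kg.
Objective = 0.37·2.412 + 0.25·0.3887 = 0.98962.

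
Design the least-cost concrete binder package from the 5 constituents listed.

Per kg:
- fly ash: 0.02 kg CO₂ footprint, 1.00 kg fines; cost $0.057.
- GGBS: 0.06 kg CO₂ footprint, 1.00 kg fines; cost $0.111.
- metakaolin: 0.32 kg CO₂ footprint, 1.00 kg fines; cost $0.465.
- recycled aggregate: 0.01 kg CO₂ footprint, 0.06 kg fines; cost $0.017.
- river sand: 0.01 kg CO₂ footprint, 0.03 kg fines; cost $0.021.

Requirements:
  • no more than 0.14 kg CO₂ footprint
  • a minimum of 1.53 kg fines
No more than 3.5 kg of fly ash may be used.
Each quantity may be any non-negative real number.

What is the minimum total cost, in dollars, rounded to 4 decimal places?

Treat it as an LP. Let x1 = kg of fly ash, x2 = kg of GGBS, x3 = kg of metakaolin, x4 = kg of recycled aggregate, x5 = kg of river sand.
min 0.057x1 + 0.111x2 + 0.465x3 + 0.017x4 + 0.021x5 s.t.:
  0.02x1 + 0.06x2 + 0.32x3 + 0.01x4 + 0.01x5 ≤ 0.14   (CO₂ footprint)
  1x1 + 1x2 + 1x3 + 0.06x4 + 0.03x5 ≥ 1.53   (fines)
  x1 ≤ 3.5
  x1, x2, x3, x4, x5 ≥ 0.
At the optimum only fly ash is positive (GGBS, metakaolin, recycled aggregate, river sand = 0). There the fines constraint is tight.
Optimal quantities: fly ash = 1.53 kg.
Total cost: 0.057·1.53 = 0.087210.

$0.0872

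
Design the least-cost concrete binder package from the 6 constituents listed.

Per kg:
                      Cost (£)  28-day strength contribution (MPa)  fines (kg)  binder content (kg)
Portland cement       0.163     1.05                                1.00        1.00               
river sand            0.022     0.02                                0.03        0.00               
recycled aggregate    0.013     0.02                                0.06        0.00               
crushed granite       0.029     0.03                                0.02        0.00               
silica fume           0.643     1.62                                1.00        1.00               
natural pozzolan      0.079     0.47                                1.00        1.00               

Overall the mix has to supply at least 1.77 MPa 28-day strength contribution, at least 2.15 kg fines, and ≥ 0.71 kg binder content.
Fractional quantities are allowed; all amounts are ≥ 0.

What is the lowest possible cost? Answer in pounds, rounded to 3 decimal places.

Treat it as an LP. Let x1 = kg of Portland cement, x2 = kg of river sand, x3 = kg of recycled aggregate, x4 = kg of crushed granite, x5 = kg of silica fume, x6 = kg of natural pozzolan.
Minimize 0.163x1 + 0.022x2 + 0.013x3 + 0.029x4 + 0.643x5 + 0.079x6 s.t.:
  1.05x1 + 0.02x2 + 0.02x3 + 0.03x4 + 1.62x5 + 0.47x6 ≥ 1.77   (28-day strength contribution)
  1x1 + 0.03x2 + 0.06x3 + 0.02x4 + 1x5 + 1x6 ≥ 2.15   (fines)
  1x1 + 1x5 + 1x6 ≥ 0.71   (binder content)
  x1, x2, x3, x4, x5, x6 ≥ 0.
The cheapest feasible vertex uses only Portland cement, natural pozzolan; river sand, recycled aggregate, crushed granite, silica fume are not used. There the 28-day strength contribution and fines constraints are tight.
That vertex is x1 = 1.309, x6 = 0.8405.
Total cost: 0.163·1.309 + 0.079·0.8405 = 0.27977.

£0.280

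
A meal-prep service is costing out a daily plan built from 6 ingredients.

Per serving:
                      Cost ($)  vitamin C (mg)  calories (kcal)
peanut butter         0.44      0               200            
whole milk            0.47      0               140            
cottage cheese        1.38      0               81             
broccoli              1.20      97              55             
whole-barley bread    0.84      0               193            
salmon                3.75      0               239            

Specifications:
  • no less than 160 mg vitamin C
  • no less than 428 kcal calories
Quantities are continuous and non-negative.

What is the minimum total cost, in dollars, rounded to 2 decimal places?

$2.72

Set it up as a linear program. Let x1 = servings of peanut butter, x2 = servings of whole milk, x3 = servings of cottage cheese, x4 = servings of broccoli, x5 = servings of whole-barley bread, x6 = servings of salmon.
min 0.44x1 + 0.47x2 + 1.38x3 + 1.2x4 + 0.84x5 + 3.75x6 subject to:
  97x4 ≥ 160   (vitamin C)
  200x1 + 140x2 + 81x3 + 55x4 + 193x5 + 239x6 ≥ 428   (calories)
  x1, x2, x3, x4, x5, x6 ≥ 0.
The minimum-cost mix takes nothing from whole milk, cottage cheese, whole-barley bread, salmon — only peanut butter, broccoli. Binding constraints: vitamin C and calories.
That vertex is x1 = 1.686, x4 = 1.649.
Cost = 0.44·1.686 + 1.2·1.649 = 2.7206.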